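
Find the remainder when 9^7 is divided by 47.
14

Use repeated squaring. Binary(7) = 111. Walk through the bits of the exponent 7 left-to-right: at each bit after the leading one, square the running value, then multiply by 9 if the bit is 1 (always reducing mod 47):
  bit 1 = 1 (leading): start with 9.
  bit 2 = 1: square 9^2 = 81 ≡ 34; bit is 1, so multiply 34·9 = 306 ≡ 24 (mod 47).
  bit 3 = 1: square 24^2 = 576 ≡ 12; bit is 1, so multiply 12·9 = 108 ≡ 14 (mod 47).
Final value: 9^7 ≡ 14 (mod 47).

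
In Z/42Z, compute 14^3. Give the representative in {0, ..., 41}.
14

Use repeated squaring. Binary(3) = 11. Walk through the bits of the exponent 3 left-to-right: at each bit after the leading one, square the running value, then multiply by 14 if the bit is 1 (always reducing mod 42):
  bit 1 = 1 (leading): start with 14.
  bit 2 = 1: square 14^2 = 196 ≡ 28; bit is 1, so multiply 28·14 = 392 ≡ 14 (mod 42).
Final value: 14^3 ≡ 14 (mod 42).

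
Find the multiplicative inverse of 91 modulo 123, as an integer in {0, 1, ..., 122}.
91^(−1) ≡ 73 (mod 123)

Apply the extended Euclidean algorithm to (123, 91), tracking rows (r, s, t) with s·123 + t·91 = r. Each division r_prev = q·r_cur + r_new produces the new row as (previous row) − q·(current row):
  row A: (123, 1, 0)   [1·123 + 0·91 = 123]
  row B: (91, 0, 1)   [0·123 + 1·91 = 91]
  123 = 1·91 + 32   → row C = row A − 1·row B = (32, 1, −1)   [check: 1·123 − 1·91 = 32]
  91 = 2·32 + 27   → row D = row B − 2·row C = (27, −2, 3)   [check: −2·123 + 3·91 = 27]
  32 = 1·27 + 5   → row E = row C − 1·row D = (5, 3, −4)   [check: 3·123 − 4·91 = 5]
  27 = 5·5 + 2   → row F = row D − 5·row E = (2, −17, 23)   [check: −17·123 + 23·91 = 2]
  5 = 2·2 + 1   → row G = row E − 2·row F = (1, 37, −50)   [check: 37·123 − 50·91 = 1]
  2 = 2·1 + 0   → remainder 0, stop. gcd = 1 (last nonzero row G).
The gcd is 1, so 91 is invertible mod 123. The last nonzero row gives 37·123 − 50·91 = 1, so t = −50. So 91^(−1) ≡ −50 ≡ 73 (mod 123). Verify: 91 · 73 = 6643 ≡ 1 (mod 123). ✓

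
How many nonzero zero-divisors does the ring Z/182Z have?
In Z/182Z each nonzero element is either a unit (gcd with 182 is 1) or a zero-divisor (gcd > 1). The number of units is φ(182): factorise 182 = 2 · 7 · 13, so φ(182) = (2 − 1) · (7 − 1) · (13 − 1) = 1 · 6 · 12 = 72. The nonzero elements number 182 − 1 = 181. Hence the nonzero zero-divisors number 181 − 72 = 109.

Final answer: Z/182Z has 109 nonzero zero-divisors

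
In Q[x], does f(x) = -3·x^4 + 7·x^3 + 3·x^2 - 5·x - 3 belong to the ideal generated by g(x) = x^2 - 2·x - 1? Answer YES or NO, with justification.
In Q[x] the ideal (g) consists of all multiples of g, so f ∈ (g) iff g | f, i.e. iff the remainder of f on division by g is 0. Divide f by g (g is monic, so eliminate the leading term of the running remainder at each step):
  leading term -3·x^4: subtract (-3·x^2)·g(x) = -3·x^4 + 6·x^3 + 3·x^2, leaving x^3 - 5·x - 3
  leading term x^3: subtract (x)·g(x) = x^3 - 2·x^2 - x, leaving 2·x^2 - 4·x - 3
  leading term 2·x^2: subtract (2)·g(x) = 2·x^2 - 4·x - 2, leaving -1
The remainder r(x) = -1 ≠ 0 (and deg r < deg g), so g ∤ f, i.e. f ∉ (g).

Final answer: NO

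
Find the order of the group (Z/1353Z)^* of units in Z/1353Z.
|(Z/1353Z)^*| = 800

(Z/1353Z)^* consists of the classes a with gcd(a, 1353) = 1, so its order is φ(1353). φ is multiplicative, with φ(p^e) = p^e − p^(e−1). Factorise 1353 = 3 · 11 · 41. Then
  φ(1353) = (3 − 1) · (11 − 1) · (41 − 1) = 2 · 10 · 40 = 800.
Thus |(Z/1353Z)^*| = 800.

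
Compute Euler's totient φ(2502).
φ(2502) = 828

φ is multiplicative, with φ(p^e) = p^e − p^(e−1). Factorise 2502 = 2 · 3^2 · 139. Then
  φ(2502) = (2 − 1) · (3^2 − 3^1) · (139 − 1) = 1 · 6 · 138 = 828.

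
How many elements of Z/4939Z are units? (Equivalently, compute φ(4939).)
An element a ∈ Z/4939Z is a unit iff gcd(a, 4939) = 1, so the number of units is φ(4939). φ is multiplicative, with φ(p^e) = p^e − p^(e−1). Factorise 4939 = 11 · 449. Then
  φ(4939) = (11 − 1) · (449 − 1) = 10 · 448 = 4480.

Final answer: Z/4939Z has φ(4939) = 4480 units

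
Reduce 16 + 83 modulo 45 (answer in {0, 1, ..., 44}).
Reduce the summands first: 83 ≡ 38 (mod 45), so 16 + 83 ≡ 16 + 38 (mod 45). 16 + 38 = 54; 54 = 1·45 + 9, so (16 + 83) mod 45 = 9.

Final answer: 9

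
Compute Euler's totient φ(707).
φ(707) = 600

φ is multiplicative, with φ(p^e) = p^e − p^(e−1). Factorise 707 = 7 · 101. Then
  φ(707) = (7 − 1) · (101 − 1) = 6 · 100 = 600.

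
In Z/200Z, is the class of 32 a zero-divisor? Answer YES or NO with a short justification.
gcd(32, 200) = 8 > 1, so 32 is not a unit in Z/200Z. In Z/nZ every nonzero non-unit is a zero-divisor: explicitly, take b = 200/gcd = 25 ≠ 0 (mod 200); then 32·25 = 800 = 4·200, i.e. 32·25 ≡ 0 (mod 200). So 32 is a zero-divisor.

Final answer: YES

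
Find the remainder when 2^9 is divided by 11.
Use repeated squaring. Binary(9) = 1001. Walk through the bits of the exponent 9 left-to-right: at each bit after the leading one, square the running value, then multiply by 2 if the bit is 1 (always reducing mod 11):
  bit 1 = 1 (leading): start with 2.
  bit 2 = 0: square 2^2 = 4 (mod 11).
  bit 3 = 0: square 4^2 = 16 ≡ 5 (mod 11).
  bit 4 = 1: square 5^2 = 25 ≡ 3; bit is 1, so multiply 3·2 = 6 (mod 11).
Final value: 2^9 ≡ 6 (mod 11).

Final answer: 6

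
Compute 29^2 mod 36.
13

Use repeated squaring. Binary(2) = 10. Walk through the bits of the exponent 2 left-to-right: at each bit after the leading one, square the running value, then multiply by 29 if the bit is 1 (always reducing mod 36):
  bit 1 = 1 (leading): start with 29.
  bit 2 = 0: square 29^2 = 841 ≡ 13 (mod 36).
Final value: 29^2 ≡ 13 (mod 36).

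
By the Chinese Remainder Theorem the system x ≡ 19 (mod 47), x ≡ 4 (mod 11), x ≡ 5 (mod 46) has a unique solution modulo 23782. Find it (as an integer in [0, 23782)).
x ≡ 20981 (mod 23782); the representative in [0, 23782) is 20981

The moduli 47, 11, 46 are pairwise coprime, so by the CRT there is a unique solution mod 47·11·46 = 23782.
Solve by successive substitution. Start with x ≡ 19 (mod 47).
  Combine with x ≡ 4 (mod 11): write x = 19 + 47·t and require 19 + 47·t ≡ 4 (mod 11), i.e. 47·t ≡ 4 − 19 ≡ 7 (mod 11). Since 47^(−1) ≡ 4 (mod 11) (47 ≡ 3 (mod 11)), t ≡ 4·7 ≡ 6 (mod 11). So x ≡ 19 + 47·6 = 301 (mod 517).
  Combine with x ≡ 5 (mod 46): write x = 301 + 517·t and require 301 + 517·t ≡ 5 (mod 46), i.e. 517·t ≡ 5 − 301 ≡ 26 (mod 46). Since 517^(−1) ≡ 21 (mod 46) (517 ≡ 11 (mod 46)), t ≡ 21·26 ≡ 40 (mod 46). So x ≡ 301 + 517·40 = 20981 (mod 23782).
Unique solution in [0, 23782): x = 20981.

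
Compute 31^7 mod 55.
Use repeated squaring. Binary(7) = 111. Walk through the bits of the exponent 7 left-to-right: at each bit after the leading one, square the running value, then multiply by 31 if the bit is 1 (always reducing mod 55):
  bit 1 = 1 (leading): start with 31.
  bit 2 = 1: square 31^2 = 961 ≡ 26; bit is 1, so multiply 26·31 = 806 ≡ 36 (mod 55).
  bit 3 = 1: square 36^2 = 1296 ≡ 31; bit is 1, so multiply 31·31 = 961 ≡ 26 (mod 55).
Final value: 31^7 ≡ 26 (mod 55).

Final answer: 26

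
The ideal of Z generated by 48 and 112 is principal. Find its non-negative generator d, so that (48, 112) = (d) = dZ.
(48, 112) = (16); d = 16

In the PID Z, (a, b) is generated by gcd(a, b). Compute gcd(112, 48) with the extended Euclidean algorithm, tracking rows (r, s, t) with s·112 + t·48 = r:
  row A: (112, 1, 0)   [1·112 + 0·48 = 112]
  row B: (48, 0, 1)   [0·112 + 1·48 = 48]
  112 = 2·48 + 16   → row C = row A − 2·row B = (16, 1, −2)   [check: 1·112 − 2·48 = 16]
  48 = 3·16 + 0   → remainder 0, stop. gcd = 16 (last nonzero row C).
So gcd(48, 112) = 16, with Bézout identity 1·112 − 2·48 = 16. Containment (⊇): the Bézout identity exhibits 16 as an element of (48, 112), giving (16) ⊆ (48, 112). Containment (⊆): since 16 | 48 and 16 | 112 (48 = 16·3, 112 = 16·7), every Z-linear combination of 48 and 112 is divisible by 16, so (48, 112) ⊆ (16). Therefore (48, 112) = (16), d = 16.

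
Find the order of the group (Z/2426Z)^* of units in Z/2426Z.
|(Z/2426Z)^*| = 1212

(Z/2426Z)^* consists of the classes a with gcd(a, 2426) = 1, so its order is φ(2426). φ is multiplicative, with φ(p^e) = p^e − p^(e−1). Factorise 2426 = 2 · 1213. Then
  φ(2426) = (2 − 1) · (1213 − 1) = 1 · 1212 = 1212.
Thus |(Z/2426Z)^*| = 1212.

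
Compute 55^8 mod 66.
Use repeated squaring. Binary(8) = 1000. Walk through the bits of the exponent 8 left-to-right: at each bit after the leading one, square the running value, then multiply by 55 if the bit is 1 (always reducing mod 66):
  bit 1 = 1 (leading): start with 55.
  bit 2 = 0: square 55^2 = 3025 ≡ 55 (mod 66).
  bit 3 = 0: square 55^2 = 3025 ≡ 55 (mod 66).
  bit 4 = 0: square 55^2 = 3025 ≡ 55 (mod 66).
Final value: 55^8 ≡ 55 (mod 66).

Final answer: 55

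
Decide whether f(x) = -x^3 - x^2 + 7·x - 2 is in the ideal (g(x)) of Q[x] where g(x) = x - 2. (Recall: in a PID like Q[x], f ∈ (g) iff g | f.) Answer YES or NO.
YES

In Q[x] the ideal (g) consists of all multiples of g, so f ∈ (g) iff g | f, i.e. iff the remainder of f on division by g is 0. Divide f by g (g is monic, so eliminate the leading term of the running remainder at each step):
  leading term -x^3: subtract (-x^2)·g(x) = -x^3 + 2·x^2, leaving -3·x^2 + 7·x - 2
  leading term -3·x^2: subtract (-3·x)·g(x) = -3·x^2 + 6·x, leaving x - 2
  leading term x: subtract (1)·g(x) = x - 2, leaving 0
The remainder is 0, so f(x) = g(x) · h(x) with h(x) = -x^2 - 3·x + 1. Hence g | f, i.e. f ∈ (g).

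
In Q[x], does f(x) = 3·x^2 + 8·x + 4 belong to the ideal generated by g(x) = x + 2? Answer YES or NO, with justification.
YES

In Q[x] the ideal (g) consists of all multiples of g, so f ∈ (g) iff g | f, i.e. iff the remainder of f on division by g is 0. Divide f by g (g is monic, so eliminate the leading term of the running remainder at each step):
  leading term 3·x^2: subtract (3·x)·g(x) = 3·x^2 + 6·x, leaving 2·x + 4
  leading term 2·x: subtract (2)·g(x) = 2·x + 4, leaving 0
The remainder is 0, so f(x) = g(x) · h(x) with h(x) = 3·x + 2. Hence g | f, i.e. f ∈ (g).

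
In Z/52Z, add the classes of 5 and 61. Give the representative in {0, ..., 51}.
14

Reduce the summands first: 61 ≡ 9 (mod 52), so 5 + 61 ≡ 5 + 9 (mod 52). 5 + 9 = 14; 14 = 0·52 + 14, so (5 + 61) mod 52 = 14.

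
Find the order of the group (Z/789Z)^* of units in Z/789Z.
(Z/789Z)^* consists of the classes a with gcd(a, 789) = 1, so its order is φ(789). φ is multiplicative, with φ(p^e) = p^e − p^(e−1). Factorise 789 = 3 · 263. Then
  φ(789) = (3 − 1) · (263 − 1) = 2 · 262 = 524.
Thus |(Z/789Z)^*| = 524.

Final answer: |(Z/789Z)^*| = 524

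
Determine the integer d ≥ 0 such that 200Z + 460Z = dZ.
In the PID Z, (a, b) is generated by gcd(a, b). Compute gcd(460, 200) with the extended Euclidean algorithm, tracking rows (r, s, t) with s·460 + t·200 = r:
  row A: (460, 1, 0)   [1·460 + 0·200 = 460]
  row B: (200, 0, 1)   [0·460 + 1·200 = 200]
  460 = 2·200 + 60   → row C = row A − 2·row B = (60, 1, −2)   [check: 1·460 − 2·200 = 60]
  200 = 3·60 + 20   → row D = row B − 3·row C = (20, −3, 7)   [check: −3·460 + 7·200 = 20]
  60 = 3·20 + 0   → remainder 0, stop. gcd = 20 (last nonzero row D).
So gcd(200, 460) = 20, with Bézout identity −3·460 + 7·200 = 20. Containment (⊇): the Bézout identity exhibits 20 as an element of (200, 460), giving (20) ⊆ (200, 460). Containment (⊆): since 20 | 200 and 20 | 460 (200 = 20·10, 460 = 20·23), every Z-linear combination of 200 and 460 is divisible by 20, so (200, 460) ⊆ (20). Therefore (200, 460) = (20), d = 20.

Final answer: (200, 460) = (20); d = 20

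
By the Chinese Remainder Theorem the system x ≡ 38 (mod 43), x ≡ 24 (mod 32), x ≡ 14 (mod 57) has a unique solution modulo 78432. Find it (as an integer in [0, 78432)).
The moduli 43, 32, 57 are pairwise coprime, so by the CRT there is a unique solution mod 43·32·57 = 78432.
Solve by successive substitution. Start with x ≡ 38 (mod 43).
  Combine with x ≡ 24 (mod 32): write x = 38 + 43·t and require 38 + 43·t ≡ 24 (mod 32), i.e. 43·t ≡ 24 − 38 ≡ 18 (mod 32). Since 43^(−1) ≡ 3 (mod 32) (43 ≡ 11 (mod 32)), t ≡ 3·18 ≡ 22 (mod 32). So x ≡ 38 + 43·22 = 984 (mod 1376).
  Combine with x ≡ 14 (mod 57): write x = 984 + 1376·t and require 984 + 1376·t ≡ 14 (mod 57), i.e. 1376·t ≡ 14 − 984 ≡ 56 (mod 57). Since 1376^(−1) ≡ 50 (mod 57) (1376 ≡ 8 (mod 57)), t ≡ 50·56 ≡ 7 (mod 57). So x ≡ 984 + 1376·7 = 10616 (mod 78432).
Unique solution in [0, 78432): x = 10616.

Final answer: x ≡ 10616 (mod 78432); the representative in [0, 78432) is 10616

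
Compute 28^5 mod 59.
9

Use repeated squaring. Binary(5) = 101. Walk through the bits of the exponent 5 left-to-right: at each bit after the leading one, square the running value, then multiply by 28 if the bit is 1 (always reducing mod 59):
  bit 1 = 1 (leading): start with 28.
  bit 2 = 0: square 28^2 = 784 ≡ 17 (mod 59).
  bit 3 = 1: square 17^2 = 289 ≡ 53; bit is 1, so multiply 53·28 = 1484 ≡ 9 (mod 59).
Final value: 28^5 ≡ 9 (mod 59).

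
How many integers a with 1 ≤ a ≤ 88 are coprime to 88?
40

The number of a ∈ {1, ..., 88} with gcd(a, 88) = 1 is by definition Euler's totient φ(88). φ is multiplicative, with φ(p^e) = p^e − p^(e−1). Factorise 88 = 2^3 · 11. Then
  φ(88) = (2^3 − 2^2) · (11 − 1) = 4 · 10 = 40.
So there are 40 such integers.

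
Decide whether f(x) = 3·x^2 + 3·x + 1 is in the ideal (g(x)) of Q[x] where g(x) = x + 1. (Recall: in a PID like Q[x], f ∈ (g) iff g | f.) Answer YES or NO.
NO

In Q[x] the ideal (g) consists of all multiples of g, so f ∈ (g) iff g | f, i.e. iff the remainder of f on division by g is 0. Divide f by g (g is monic, so eliminate the leading term of the running remainder at each step):
  leading term 3·x^2: subtract (3·x)·g(x) = 3·x^2 + 3·x, leaving 1
The remainder r(x) = 1 ≠ 0 (and deg r < deg g), so g ∤ f, i.e. f ∉ (g).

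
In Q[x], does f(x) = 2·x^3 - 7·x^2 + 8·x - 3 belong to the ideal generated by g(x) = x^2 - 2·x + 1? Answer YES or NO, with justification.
YES

In Q[x] the ideal (g) consists of all multiples of g, so f ∈ (g) iff g | f, i.e. iff the remainder of f on division by g is 0. Divide f by g (g is monic, so eliminate the leading term of the running remainder at each step):
  leading term 2·x^3: subtract (2·x)·g(x) = 2·x^3 - 4·x^2 + 2·x, leaving -3·x^2 + 6·x - 3
  leading term -3·x^2: subtract (-3)·g(x) = -3·x^2 + 6·x - 3, leaving 0
The remainder is 0, so f(x) = g(x) · h(x) with h(x) = 2·x - 3. Hence g | f, i.e. f ∈ (g).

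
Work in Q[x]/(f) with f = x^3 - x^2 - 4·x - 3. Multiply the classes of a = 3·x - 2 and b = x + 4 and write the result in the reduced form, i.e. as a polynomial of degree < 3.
a · b ≡ 3·x^2 + 10·x - 8 (mod f(x))

First multiply in Q[x] without reducing: a · b = 3·x^2 + 10·x - 8. This already has degree < 3, so no reduction is needed. Hence a · b ≡ 3·x^2 + 10·x - 8 in Q[x]/(f).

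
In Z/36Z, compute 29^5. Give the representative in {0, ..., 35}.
Use repeated squaring. Binary(5) = 101. Walk through the bits of the exponent 5 left-to-right: at each bit after the leading one, square the running value, then multiply by 29 if the bit is 1 (always reducing mod 36):
  bit 1 = 1 (leading): start with 29.
  bit 2 = 0: square 29^2 = 841 ≡ 13 (mod 36).
  bit 3 = 1: square 13^2 = 169 ≡ 25; bit is 1, so multiply 25·29 = 725 ≡ 5 (mod 36).
Final value: 29^5 ≡ 5 (mod 36).

Final answer: 5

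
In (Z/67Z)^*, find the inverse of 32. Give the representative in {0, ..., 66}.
Apply the extended Euclidean algorithm to (67, 32), tracking rows (r, s, t) with s·67 + t·32 = r. Each division r_prev = q·r_cur + r_new produces the new row as (previous row) − q·(current row):
  row A: (67, 1, 0)   [1·67 + 0·32 = 67]
  row B: (32, 0, 1)   [0·67 + 1·32 = 32]
  67 = 2·32 + 3   → row C = row A − 2·row B = (3, 1, −2)   [check: 1·67 − 2·32 = 3]
  32 = 10·3 + 2   → row D = row B − 10·row C = (2, −10, 21)   [check: −10·67 + 21·32 = 2]
  3 = 1·2 + 1   → row E = row C − 1·row D = (1, 11, −23)   [check: 11·67 − 23·32 = 1]
  2 = 2·1 + 0   → remainder 0, stop. gcd = 1 (last nonzero row E).
The gcd is 1, so 32 is invertible mod 67. The last nonzero row gives 11·67 − 23·32 = 1, so t = −23. So 32^(−1) ≡ −23 ≡ 44 (mod 67). Verify: 32 · 44 = 1408 ≡ 1 (mod 67). ✓

Final answer: 32^(−1) ≡ 44 (mod 67)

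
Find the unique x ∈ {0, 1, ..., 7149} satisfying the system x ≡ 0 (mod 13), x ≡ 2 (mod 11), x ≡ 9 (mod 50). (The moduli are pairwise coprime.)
The moduli 13, 11, 50 are pairwise coprime, so by the CRT there is a unique solution mod 13·11·50 = 7150.
Solve by successive substitution. Start with x ≡ 0 (mod 13).
  Combine with x ≡ 2 (mod 11): write x = 13·t and require 13·t ≡ 2 (mod 11). Since 13^(−1) ≡ 6 (mod 11) (13 ≡ 2 (mod 11)), t ≡ 6·2 ≡ 1 (mod 11). So x ≡ 13·1 = 13 (mod 143).
  Combine with x ≡ 9 (mod 50): write x = 13 + 143·t and require 13 + 143·t ≡ 9 (mod 50), i.e. 143·t ≡ 9 − 13 ≡ 46 (mod 50). Since 143^(−1) ≡ 7 (mod 50) (143 ≡ 43 (mod 50)), t ≡ 7·46 ≡ 22 (mod 50). So x ≡ 13 + 143·22 = 3159 (mod 7150).
Unique solution in [0, 7150): x = 3159.

Final answer: x ≡ 3159 (mod 7150); the representative in [0, 7150) is 3159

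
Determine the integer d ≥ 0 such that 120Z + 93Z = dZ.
In the PID Z, (a, b) is generated by gcd(a, b). Compute gcd(120, 93) with the extended Euclidean algorithm, tracking rows (r, s, t) with s·120 + t·93 = r:
  row A: (120, 1, 0)   [1·120 + 0·93 = 120]
  row B: (93, 0, 1)   [0·120 + 1·93 = 93]
  120 = 1·93 + 27   → row C = row A − 1·row B = (27, 1, −1)   [check: 1·120 − 1·93 = 27]
  93 = 3·27 + 12   → row D = row B − 3·row C = (12, −3, 4)   [check: −3·120 + 4·93 = 12]
  27 = 2·12 + 3   → row E = row C − 2·row D = (3, 7, −9)   [check: 7·120 − 9·93 = 3]
  12 = 4·3 + 0   → remainder 0, stop. gcd = 3 (last nonzero row E).
So gcd(120, 93) = 3, with Bézout identity 7·120 − 9·93 = 3. Containment (⊇): the Bézout identity exhibits 3 as an element of (120, 93), giving (3) ⊆ (120, 93). Containment (⊆): since 3 | 120 and 3 | 93 (120 = 3·40, 93 = 3·31), every Z-linear combination of 120 and 93 is divisible by 3, so (120, 93) ⊆ (3). Therefore (120, 93) = (3), d = 3.

Final answer: (120, 93) = (3); d = 3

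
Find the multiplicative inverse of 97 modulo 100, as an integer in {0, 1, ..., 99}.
Apply the extended Euclidean algorithm to (100, 97), tracking rows (r, s, t) with s·100 + t·97 = r. Each division r_prev = q·r_cur + r_new produces the new row as (previous row) − q·(current row):
  row A: (100, 1, 0)   [1·100 + 0·97 = 100]
  row B: (97, 0, 1)   [0·100 + 1·97 = 97]
  100 = 1·97 + 3   → row C = row A − 1·row B = (3, 1, −1)   [check: 1·100 − 1·97 = 3]
  97 = 32·3 + 1   → row D = row B − 32·row C = (1, −32, 33)   [check: −32·100 + 33·97 = 1]
  3 = 3·1 + 0   → remainder 0, stop. gcd = 1 (last nonzero row D).
The gcd is 1, so 97 is invertible mod 100. The last nonzero row gives −32·100 + 33·97 = 1, so t = 33. So 97^(−1) ≡ 33 (mod 100). Verify: 97 · 33 = 3201 ≡ 1 (mod 100). ✓

Final answer: 97^(−1) ≡ 33 (mod 100)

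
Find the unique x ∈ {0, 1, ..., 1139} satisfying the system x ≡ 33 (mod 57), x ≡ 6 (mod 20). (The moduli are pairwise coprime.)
x ≡ 546 (mod 1140); the representative in [0, 1140) is 546

The moduli 57, 20 are pairwise coprime, so by the CRT there is a unique solution mod 57·20 = 1140.
Solve by successive substitution. Start with x ≡ 33 (mod 57).
  Combine with x ≡ 6 (mod 20): write x = 33 + 57·t and require 33 + 57·t ≡ 6 (mod 20), i.e. 57·t ≡ 6 − 33 ≡ 13 (mod 20). Since 57^(−1) ≡ 13 (mod 20) (57 ≡ 17 (mod 20)), t ≡ 13·13 ≡ 9 (mod 20). So x ≡ 33 + 57·9 = 546 (mod 1140).
Unique solution in [0, 1140): x = 546.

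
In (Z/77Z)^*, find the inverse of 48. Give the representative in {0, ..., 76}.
48^(−1) ≡ 69 (mod 77)

Apply the extended Euclidean algorithm to (77, 48), tracking rows (r, s, t) with s·77 + t·48 = r. Each division r_prev = q·r_cur + r_new produces the new row as (previous row) − q·(current row):
  row A: (77, 1, 0)   [1·77 + 0·48 = 77]
  row B: (48, 0, 1)   [0·77 + 1·48 = 48]
  77 = 1·48 + 29   → row C = row A − 1·row B = (29, 1, −1)   [check: 1·77 − 1·48 = 29]
  48 = 1·29 + 19   → row D = row B − 1·row C = (19, −1, 2)   [check: −1·77 + 2·48 = 19]
  29 = 1·19 + 10   → row E = row C − 1·row D = (10, 2, −3)   [check: 2·77 − 3·48 = 10]
  19 = 1·10 + 9   → row F = row D − 1·row E = (9, −3, 5)   [check: −3·77 + 5·48 = 9]
  10 = 1·9 + 1   → row G = row E − 1·row F = (1, 5, −8)   [check: 5·77 − 8·48 = 1]
  9 = 9·1 + 0   → remainder 0, stop. gcd = 1 (last nonzero row G).
The gcd is 1, so 48 is invertible mod 77. The last nonzero row gives 5·77 − 8·48 = 1, so t = −8. So 48^(−1) ≡ −8 ≡ 69 (mod 77). Verify: 48 · 69 = 3312 ≡ 1 (mod 77). ✓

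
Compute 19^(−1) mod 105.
19^(−1) ≡ 94 (mod 105)

Apply the extended Euclidean algorithm to (105, 19), tracking rows (r, s, t) with s·105 + t·19 = r. Each division r_prev = q·r_cur + r_new produces the new row as (previous row) − q·(current row):
  row A: (105, 1, 0)   [1·105 + 0·19 = 105]
  row B: (19, 0, 1)   [0·105 + 1·19 = 19]
  105 = 5·19 + 10   → row C = row A − 5·row B = (10, 1, −5)   [check: 1·105 − 5·19 = 10]
  19 = 1·10 + 9   → row D = row B − 1·row C = (9, −1, 6)   [check: −1·105 + 6·19 = 9]
  10 = 1·9 + 1   → row E = row C − 1·row D = (1, 2, −11)   [check: 2·105 − 11·19 = 1]
  9 = 9·1 + 0   → remainder 0, stop. gcd = 1 (last nonzero row E).
The gcd is 1, so 19 is invertible mod 105. The last nonzero row gives 2·105 − 11·19 = 1, so t = −11. So 19^(−1) ≡ −11 ≡ 94 (mod 105). Verify: 19 · 94 = 1786 ≡ 1 (mod 105). ✓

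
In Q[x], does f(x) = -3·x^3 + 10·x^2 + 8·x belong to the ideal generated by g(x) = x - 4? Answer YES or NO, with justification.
YES

In Q[x] the ideal (g) consists of all multiples of g, so f ∈ (g) iff g | f, i.e. iff the remainder of f on division by g is 0. Divide f by g (g is monic, so eliminate the leading term of the running remainder at each step):
  leading term -3·x^3: subtract (-3·x^2)·g(x) = -3·x^3 + 12·x^2, leaving -2·x^2 + 8·x
  leading term -2·x^2: subtract (-2·x)·g(x) = -2·x^2 + 8·x, leaving 0
The remainder is 0, so f(x) = g(x) · h(x) with h(x) = -3·x^2 - 2·x. Hence g | f, i.e. f ∈ (g).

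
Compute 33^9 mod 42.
27

Use repeated squaring. Binary(9) = 1001. Walk through the bits of the exponent 9 left-to-right: at each bit after the leading one, square the running value, then multiply by 33 if the bit is 1 (always reducing mod 42):
  bit 1 = 1 (leading): start with 33.
  bit 2 = 0: square 33^2 = 1089 ≡ 39 (mod 42).
  bit 3 = 0: square 39^2 = 1521 ≡ 9 (mod 42).
  bit 4 = 1: square 9^2 = 81 ≡ 39; bit is 1, so multiply 39·33 = 1287 ≡ 27 (mod 42).
Final value: 33^9 ≡ 27 (mod 42).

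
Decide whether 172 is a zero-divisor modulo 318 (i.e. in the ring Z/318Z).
gcd(172, 318) = 2 > 1, so 172 is not a unit in Z/318Z. In Z/nZ every nonzero non-unit is a zero-divisor: explicitly, take b = 318/gcd = 159 ≠ 0 (mod 318); then 172·159 = 27348 = 86·318, i.e. 172·159 ≡ 0 (mod 318). So 172 is a zero-divisor.

Final answer: YES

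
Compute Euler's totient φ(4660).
φ(4660) = 1856

φ is multiplicative, with φ(p^e) = p^e − p^(e−1). Factorise 4660 = 2^2 · 5 · 233. Then
  φ(4660) = (2^2 − 2^1) · (5 − 1) · (233 − 1) = 2 · 4 · 232 = 1856.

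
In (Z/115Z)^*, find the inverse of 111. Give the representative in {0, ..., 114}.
Apply the extended Euclidean algorithm to (115, 111), tracking rows (r, s, t) with s·115 + t·111 = r. Each division r_prev = q·r_cur + r_new produces the new row as (previous row) − q·(current row):
  row A: (115, 1, 0)   [1·115 + 0·111 = 115]
  row B: (111, 0, 1)   [0·115 + 1·111 = 111]
  115 = 1·111 + 4   → row C = row A − 1·row B = (4, 1, −1)   [check: 1·115 − 1·111 = 4]
  111 = 27·4 + 3   → row D = row B − 27·row C = (3, −27, 28)   [check: −27·115 + 28·111 = 3]
  4 = 1·3 + 1   → row E = row C − 1·row D = (1, 28, −29)   [check: 28·115 − 29·111 = 1]
  3 = 3·1 + 0   → remainder 0, stop. gcd = 1 (last nonzero row E).
The gcd is 1, so 111 is invertible mod 115. The last nonzero row gives 28·115 − 29·111 = 1, so t = −29. So 111^(−1) ≡ −29 ≡ 86 (mod 115). Verify: 111 · 86 = 9546 ≡ 1 (mod 115). ✓

Final answer: 111^(−1) ≡ 86 (mod 115)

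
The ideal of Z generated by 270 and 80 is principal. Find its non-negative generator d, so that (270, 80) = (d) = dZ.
(270, 80) = (10); d = 10

In the PID Z, (a, b) is generated by gcd(a, b). Compute gcd(270, 80) with the extended Euclidean algorithm, tracking rows (r, s, t) with s·270 + t·80 = r:
  row A: (270, 1, 0)   [1·270 + 0·80 = 270]
  row B: (80, 0, 1)   [0·270 + 1·80 = 80]
  270 = 3·80 + 30   → row C = row A − 3·row B = (30, 1, −3)   [check: 1·270 − 3·80 = 30]
  80 = 2·30 + 20   → row D = row B − 2·row C = (20, −2, 7)   [check: −2·270 + 7·80 = 20]
  30 = 1·20 + 10   → row E = row C − 1·row D = (10, 3, −10)   [check: 3·270 − 10·80 = 10]
  20 = 2·10 + 0   → remainder 0, stop. gcd = 10 (last nonzero row E).
So gcd(270, 80) = 10, with Bézout identity 3·270 − 10·80 = 10. Containment (⊇): the Bézout identity exhibits 10 as an element of (270, 80), giving (10) ⊆ (270, 80). Containment (⊆): since 10 | 270 and 10 | 80 (270 = 10·27, 80 = 10·8), every Z-linear combination of 270 and 80 is divisible by 10, so (270, 80) ⊆ (10). Therefore (270, 80) = (10), d = 10.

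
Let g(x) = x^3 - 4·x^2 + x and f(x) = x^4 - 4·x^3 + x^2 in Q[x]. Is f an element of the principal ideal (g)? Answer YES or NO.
YES

In Q[x] the ideal (g) consists of all multiples of g, so f ∈ (g) iff g | f, i.e. iff the remainder of f on division by g is 0. Divide f by g (g is monic, so eliminate the leading term of the running remainder at each step):
  leading term x^4: subtract (x)·g(x) = x^4 - 4·x^3 + x^2, leaving 0
The remainder is 0, so f(x) = g(x) · h(x) with h(x) = x. Hence g | f, i.e. f ∈ (g).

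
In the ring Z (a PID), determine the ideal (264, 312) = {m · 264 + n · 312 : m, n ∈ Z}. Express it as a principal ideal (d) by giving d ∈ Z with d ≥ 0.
In the PID Z, (a, b) is generated by gcd(a, b). Compute gcd(312, 264) with the extended Euclidean algorithm, tracking rows (r, s, t) with s·312 + t·264 = r:
  row A: (312, 1, 0)   [1·312 + 0·264 = 312]
  row B: (264, 0, 1)   [0·312 + 1·264 = 264]
  312 = 1·264 + 48   → row C = row A − 1·row B = (48, 1, −1)   [check: 1·312 − 1·264 = 48]
  264 = 5·48 + 24   → row D = row B − 5·row C = (24, −5, 6)   [check: −5·312 + 6·264 = 24]
  48 = 2·24 + 0   → remainder 0, stop. gcd = 24 (last nonzero row D).
So gcd(264, 312) = 24, with Bézout identity −5·312 + 6·264 = 24. Containment (⊇): the Bézout identity exhibits 24 as an element of (264, 312), giving (24) ⊆ (264, 312). Containment (⊆): since 24 | 264 and 24 | 312 (264 = 24·11, 312 = 24·13), every Z-linear combination of 264 and 312 is divisible by 24, so (264, 312) ⊆ (24). Therefore (264, 312) = (24), d = 24.

Final answer: (264, 312) = (24); d = 24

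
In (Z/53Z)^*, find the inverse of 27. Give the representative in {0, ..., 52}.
27^(−1) ≡ 2 (mod 53)

Apply the extended Euclidean algorithm to (53, 27), tracking rows (r, s, t) with s·53 + t·27 = r. Each division r_prev = q·r_cur + r_new produces the new row as (previous row) − q·(current row):
  row A: (53, 1, 0)   [1·53 + 0·27 = 53]
  row B: (27, 0, 1)   [0·53 + 1·27 = 27]
  53 = 1·27 + 26   → row C = row A − 1·row B = (26, 1, −1)   [check: 1·53 − 1·27 = 26]
  27 = 1·26 + 1   → row D = row B − 1·row C = (1, −1, 2)   [check: −1·53 + 2·27 = 1]
  26 = 26·1 + 0   → remainder 0, stop. gcd = 1 (last nonzero row D).
The gcd is 1, so 27 is invertible mod 53. The last nonzero row gives −1·53 + 2·27 = 1, so t = 2. So 27^(−1) ≡ 2 (mod 53). Verify: 27 · 2 = 54 ≡ 1 (mod 53). ✓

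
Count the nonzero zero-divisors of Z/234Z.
In Z/234Z each nonzero element is either a unit (gcd with 234 is 1) or a zero-divisor (gcd > 1). The number of units is φ(234): factorise 234 = 2 · 3^2 · 13, so φ(234) = (2 − 1) · (3^2 − 3^1) · (13 − 1) = 1 · 6 · 12 = 72. The nonzero elements number 234 − 1 = 233. Hence the nonzero zero-divisors number 233 − 72 = 161.

Final answer: Z/234Z has 161 nonzero zero-divisors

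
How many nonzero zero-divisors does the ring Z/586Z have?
Z/586Z has 293 nonzero zero-divisors

In Z/586Z each nonzero element is either a unit (gcd with 586 is 1) or a zero-divisor (gcd > 1). The number of units is φ(586): factorise 586 = 2 · 293, so φ(586) = (2 − 1) · (293 − 1) = 1 · 292 = 292. The nonzero elements number 586 − 1 = 585. Hence the nonzero zero-divisors number 585 − 292 = 293.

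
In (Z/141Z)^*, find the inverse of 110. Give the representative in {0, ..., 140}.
110^(−1) ≡ 50 (mod 141)

Apply the extended Euclidean algorithm to (141, 110), tracking rows (r, s, t) with s·141 + t·110 = r. Each division r_prev = q·r_cur + r_new produces the new row as (previous row) − q·(current row):
  row A: (141, 1, 0)   [1·141 + 0·110 = 141]
  row B: (110, 0, 1)   [0·141 + 1·110 = 110]
  141 = 1·110 + 31   → row C = row A − 1·row B = (31, 1, −1)   [check: 1·141 − 1·110 = 31]
  110 = 3·31 + 17   → row D = row B − 3·row C = (17, −3, 4)   [check: −3·141 + 4·110 = 17]
  31 = 1·17 + 14   → row E = row C − 1·row D = (14, 4, −5)   [check: 4·141 − 5·110 = 14]
  17 = 1·14 + 3   → row F = row D − 1·row E = (3, −7, 9)   [check: −7·141 + 9·110 = 3]
  14 = 4·3 + 2   → row G = row E − 4·row F = (2, 32, −41)   [check: 32·141 − 41·110 = 2]
  3 = 1·2 + 1   → row H = row F − 1·row G = (1, −39, 50)   [check: −39·141 + 50·110 = 1]
  2 = 2·1 + 0   → remainder 0, stop. gcd = 1 (last nonzero row H).
The gcd is 1, so 110 is invertible mod 141. The last nonzero row gives −39·141 + 50·110 = 1, so t = 50. So 110^(−1) ≡ 50 (mod 141). Verify: 110 · 50 = 5500 ≡ 1 (mod 141). ✓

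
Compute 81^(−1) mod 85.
Apply the extended Euclidean algorithm to (85, 81), tracking rows (r, s, t) with s·85 + t·81 = r. Each division r_prev = q·r_cur + r_new produces the new row as (previous row) − q·(current row):
  row A: (85, 1, 0)   [1·85 + 0·81 = 85]
  row B: (81, 0, 1)   [0·85 + 1·81 = 81]
  85 = 1·81 + 4   → row C = row A − 1·row B = (4, 1, −1)   [check: 1·85 − 1·81 = 4]
  81 = 20·4 + 1   → row D = row B − 20·row C = (1, −20, 21)   [check: −20·85 + 21·81 = 1]
  4 = 4·1 + 0   → remainder 0, stop. gcd = 1 (last nonzero row D).
The gcd is 1, so 81 is invertible mod 85. The last nonzero row gives −20·85 + 21·81 = 1, so t = 21. So 81^(−1) ≡ 21 (mod 85). Verify: 81 · 21 = 1701 ≡ 1 (mod 85). ✓

Final answer: 81^(−1) ≡ 21 (mod 85)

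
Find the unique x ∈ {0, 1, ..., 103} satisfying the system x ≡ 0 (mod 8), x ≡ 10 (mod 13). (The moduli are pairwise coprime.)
The moduli 8, 13 are pairwise coprime, so by the CRT there is a unique solution mod 8·13 = 104.
Solve by successive substitution. Start with x ≡ 0 (mod 8).
  Combine with x ≡ 10 (mod 13): write x = 8·t and require 8·t ≡ 10 (mod 13). Since 8^(−1) ≡ 5 (mod 13), t ≡ 5·10 ≡ 11 (mod 13). So x ≡ 8·11 = 88 (mod 104).
Unique solution in [0, 104): x = 88.

Final answer: x ≡ 88 (mod 104); the representative in [0, 104) is 88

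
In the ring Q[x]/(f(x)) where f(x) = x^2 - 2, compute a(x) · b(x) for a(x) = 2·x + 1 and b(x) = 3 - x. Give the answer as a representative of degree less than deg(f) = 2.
First multiply in Q[x] without reducing: a · b = -2·x^2 + 5·x + 3. Now divide by f(x) = x^2 - 2, eliminating the leading term at each step:
  leading term -2·x^2: subtract (-2)·f(x) = 4 - 2·x^2, leaving 5·x - 1
The degree is now < 2, so this is the remainder. Hence a · b ≡ 5·x - 1 in Q[x]/(f).

Final answer: a · b ≡ 5·x - 1 (mod f(x))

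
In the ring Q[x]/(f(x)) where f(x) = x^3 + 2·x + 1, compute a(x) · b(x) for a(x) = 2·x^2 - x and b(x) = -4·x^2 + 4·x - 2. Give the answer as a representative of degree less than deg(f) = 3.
a · b ≡ 8·x^2 - 14·x - 12 (mod f(x))

First multiply in Q[x] without reducing: a · b = -8·x^4 + 12·x^3 - 8·x^2 + 2·x. Now divide by f(x) = x^3 + 2·x + 1, eliminating the leading term at each step:
  leading term -8·x^4: subtract (-8·x)·f(x) = -8·x^4 - 16·x^2 - 8·x, leaving 12·x^3 + 8·x^2 + 10·x
  leading term 12·x^3: subtract (12)·f(x) = 12·x^3 + 24·x + 12, leaving 8·x^2 - 14·x - 12
The degree is now < 3, so this is the remainder. Hence a · b ≡ 8·x^2 - 14·x - 12 in Q[x]/(f).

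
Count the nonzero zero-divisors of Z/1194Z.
In Z/1194Z each nonzero element is either a unit (gcd with 1194 is 1) or a zero-divisor (gcd > 1). The number of units is φ(1194): factorise 1194 = 2 · 3 · 199, so φ(1194) = (2 − 1) · (3 − 1) · (199 − 1) = 1 · 2 · 198 = 396. The nonzero elements number 1194 − 1 = 1193. Hence the nonzero zero-divisors number 1193 − 396 = 797.

Final answer: Z/1194Z has 797 nonzero zero-divisors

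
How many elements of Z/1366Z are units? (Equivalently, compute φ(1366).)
An element a ∈ Z/1366Z is a unit iff gcd(a, 1366) = 1, so the number of units is φ(1366). φ is multiplicative, with φ(p^e) = p^e − p^(e−1). Factorise 1366 = 2 · 683. Then
  φ(1366) = (2 − 1) · (683 − 1) = 1 · 682 = 682.

Final answer: Z/1366Z has φ(1366) = 682 units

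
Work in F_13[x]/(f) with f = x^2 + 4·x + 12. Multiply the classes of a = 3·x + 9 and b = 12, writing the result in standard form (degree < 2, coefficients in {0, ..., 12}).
Multiply as integer polynomials: a · b = 36·x + 108. Reducing coefficients mod 13: a · b ≡ 10·x + 4. This already has degree < 2, so no reduction by f is needed. Hence a · b ≡ 10·x + 4 in F_13[x]/(f).

Final answer: a · b ≡ 10·x + 4 (mod f(x))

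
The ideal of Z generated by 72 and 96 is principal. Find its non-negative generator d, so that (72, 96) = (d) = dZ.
In the PID Z, (a, b) is generated by gcd(a, b). Compute gcd(96, 72) with the extended Euclidean algorithm, tracking rows (r, s, t) with s·96 + t·72 = r:
  row A: (96, 1, 0)   [1·96 + 0·72 = 96]
  row B: (72, 0, 1)   [0·96 + 1·72 = 72]
  96 = 1·72 + 24   → row C = row A − 1·row B = (24, 1, −1)   [check: 1·96 − 1·72 = 24]
  72 = 3·24 + 0   → remainder 0, stop. gcd = 24 (last nonzero row C).
So gcd(72, 96) = 24, with Bézout identity 1·96 − 1·72 = 24. Containment (⊇): the Bézout identity exhibits 24 as an element of (72, 96), giving (24) ⊆ (72, 96). Containment (⊆): since 24 | 72 and 24 | 96 (72 = 24·3, 96 = 24·4), every Z-linear combination of 72 and 96 is divisible by 24, so (72, 96) ⊆ (24). Therefore (72, 96) = (24), d = 24.

Final answer: (72, 96) = (24); d = 24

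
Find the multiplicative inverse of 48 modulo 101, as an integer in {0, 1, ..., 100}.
48^(−1) ≡ 40 (mod 101)

Apply the extended Euclidean algorithm to (101, 48), tracking rows (r, s, t) with s·101 + t·48 = r. Each division r_prev = q·r_cur + r_new produces the new row as (previous row) − q·(current row):
  row A: (101, 1, 0)   [1·101 + 0·48 = 101]
  row B: (48, 0, 1)   [0·101 + 1·48 = 48]
  101 = 2·48 + 5   → row C = row A − 2·row B = (5, 1, −2)   [check: 1·101 − 2·48 = 5]
  48 = 9·5 + 3   → row D = row B − 9·row C = (3, −9, 19)   [check: −9·101 + 19·48 = 3]
  5 = 1·3 + 2   → row E = row C − 1·row D = (2, 10, −21)   [check: 10·101 − 21·48 = 2]
  3 = 1·2 + 1   → row F = row D − 1·row E = (1, −19, 40)   [check: −19·101 + 40·48 = 1]
  2 = 2·1 + 0   → remainder 0, stop. gcd = 1 (last nonzero row F).
The gcd is 1, so 48 is invertible mod 101. The last nonzero row gives −19·101 + 40·48 = 1, so t = 40. So 48^(−1) ≡ 40 (mod 101). Verify: 48 · 40 = 1920 ≡ 1 (mod 101). ✓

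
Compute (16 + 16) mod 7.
4

Reduce the summands first: 16 ≡ 2, 16 ≡ 2 (mod 7), so 16 + 16 ≡ 2 + 2 (mod 7). 2 + 2 = 4; 4 = 0·7 + 4, so (16 + 16) mod 7 = 4.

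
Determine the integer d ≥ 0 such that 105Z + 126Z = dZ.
(105, 126) = (21); d = 21

In the PID Z, (a, b) is generated by gcd(a, b). Compute gcd(126, 105) with the extended Euclidean algorithm, tracking rows (r, s, t) with s·126 + t·105 = r:
  row A: (126, 1, 0)   [1·126 + 0·105 = 126]
  row B: (105, 0, 1)   [0·126 + 1·105 = 105]
  126 = 1·105 + 21   → row C = row A − 1·row B = (21, 1, −1)   [check: 1·126 − 1·105 = 21]
  105 = 5·21 + 0   → remainder 0, stop. gcd = 21 (last nonzero row C).
So gcd(105, 126) = 21, with Bézout identity 1·126 − 1·105 = 21. Containment (⊇): the Bézout identity exhibits 21 as an element of (105, 126), giving (21) ⊆ (105, 126). Containment (⊆): since 21 | 105 and 21 | 126 (105 = 21·5, 126 = 21·6), every Z-linear combination of 105 and 126 is divisible by 21, so (105, 126) ⊆ (21). Therefore (105, 126) = (21), d = 21.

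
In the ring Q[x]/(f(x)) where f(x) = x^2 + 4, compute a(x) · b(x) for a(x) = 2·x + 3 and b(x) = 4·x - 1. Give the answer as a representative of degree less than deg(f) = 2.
First multiply in Q[x] without reducing: a · b = 8·x^2 + 10·x - 3. Now divide by f(x) = x^2 + 4, eliminating the leading term at each step:
  leading term 8·x^2: subtract (8)·f(x) = 8·x^2 + 32, leaving 10·x - 35
The degree is now < 2, so this is the remainder. Hence a · b ≡ 10·x - 35 in Q[x]/(f).

Final answer: a · b ≡ 10·x - 35 (mod f(x))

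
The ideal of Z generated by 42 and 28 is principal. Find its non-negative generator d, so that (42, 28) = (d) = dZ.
(42, 28) = (14); d = 14

In the PID Z, (a, b) is generated by gcd(a, b). Compute gcd(42, 28) with the extended Euclidean algorithm, tracking rows (r, s, t) with s·42 + t·28 = r:
  row A: (42, 1, 0)   [1·42 + 0·28 = 42]
  row B: (28, 0, 1)   [0·42 + 1·28 = 28]
  42 = 1·28 + 14   → row C = row A − 1·row B = (14, 1, −1)   [check: 1·42 − 1·28 = 14]
  28 = 2·14 + 0   → remainder 0, stop. gcd = 14 (last nonzero row C).
So gcd(42, 28) = 14, with Bézout identity 1·42 − 1·28 = 14. Containment (⊇): the Bézout identity exhibits 14 as an element of (42, 28), giving (14) ⊆ (42, 28). Containment (⊆): since 14 | 42 and 14 | 28 (42 = 14·3, 28 = 14·2), every Z-linear combination of 42 and 28 is divisible by 14, so (42, 28) ⊆ (14). Therefore (42, 28) = (14), d = 14.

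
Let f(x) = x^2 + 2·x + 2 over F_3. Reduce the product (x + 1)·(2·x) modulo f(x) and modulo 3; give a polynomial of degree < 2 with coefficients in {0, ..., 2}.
a · b ≡ x + 2 (mod f(x))

Multiply as integer polynomials: a · b = 2·x^2 + 2·x. Reducing coefficients mod 3: a · b ≡ 2·x^2 + 2·x. Now divide by f(x) = x^2 + 2·x + 2 in F_3[x], eliminating the leading term at each step:
  leading term 2·x^2: subtract (2)·f(x) = 2·x^2 + x + 1, leaving x + 2 (coefficients mod 3)
The degree is now < 2, so this is the remainder. Hence a · b ≡ x + 2 in F_3[x]/(f).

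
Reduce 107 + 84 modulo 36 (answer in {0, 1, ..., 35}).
Reduce the summands first: 107 ≡ 35, 84 ≡ 12 (mod 36), so 107 + 84 ≡ 35 + 12 (mod 36). 35 + 12 = 47; 47 = 1·36 + 11, so (107 + 84) mod 36 = 11.

Final answer: 11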